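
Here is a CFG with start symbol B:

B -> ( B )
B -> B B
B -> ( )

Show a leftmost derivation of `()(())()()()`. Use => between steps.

B => BB   [B -> B B]
BB => BBB   [B -> B B]
BBB => BBBB   [B -> B B]
BBBB => BBBBB   [B -> B B]
BBBBB => ()BBBB   [B -> ( )]
()BBBB => ()(B)BBB   [B -> ( B )]
()(B)BBB => ()(())BBB   [B -> ( )]
()(())BBB => ()(())()BB   [B -> ( )]
()(())()BB => ()(())()()B   [B -> ( )]
()(())()()B => ()(())()()()   [B -> ( )]

B=>BB=>BBB=>BBBB=>BBBBB=>()BBBB=>()(B)BBB=>()(())BBB=>()(())()BB=>()(())()()B=>()(())()()()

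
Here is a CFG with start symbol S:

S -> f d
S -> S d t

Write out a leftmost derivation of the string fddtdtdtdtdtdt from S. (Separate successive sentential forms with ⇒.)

S ⇒ Sdt   [S -> S d t]
Sdt ⇒ Sdtdt   [S -> S d t]
Sdtdt ⇒ Sdtdtdt   [S -> S d t]
Sdtdtdt ⇒ Sdtdtdtdt   [S -> S d t]
Sdtdtdtdt ⇒ Sdtdtdtdtdt   [S -> S d t]
Sdtdtdtdtdt ⇒ Sdtdtdtdtdtdt   [S -> S d t]
Sdtdtdtdtdtdt ⇒ fddtdtdtdtdtdt   [S -> f d]

S ⇒ Sdt ⇒ Sdtdt ⇒ Sdtdtdt ⇒ Sdtdtdtdt ⇒ Sdtdtdtdtdt ⇒ Sdtdtdtdtdtdt ⇒ fddtdtdtdtdtdt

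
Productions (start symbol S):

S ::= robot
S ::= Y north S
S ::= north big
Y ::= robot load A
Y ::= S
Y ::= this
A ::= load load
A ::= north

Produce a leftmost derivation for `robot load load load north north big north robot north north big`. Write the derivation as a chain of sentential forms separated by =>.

S => Y north S => S north S => Y north S north S => S north S north S => Y north S north S north S => robot load A north S north S north S => robot load load load north S north S north S => robot load load load north north big north S north S => robot load load load north north big north robot north S => robot load load load north north big north robot north north big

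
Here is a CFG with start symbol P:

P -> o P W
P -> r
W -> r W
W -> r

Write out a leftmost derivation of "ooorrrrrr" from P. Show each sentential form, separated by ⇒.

P ⇒ oPW   [P -> o P W]
oPW ⇒ ooPWW   [P -> o P W]
ooPWW ⇒ oooPWWW   [P -> o P W]
oooPWWW ⇒ ooorWWW   [P -> r]
ooorWWW ⇒ ooorrWWW   [W -> r W]
ooorrWWW ⇒ ooorrrWWW   [W -> r W]
ooorrrWWW ⇒ ooorrrrWW   [W -> r]
ooorrrrWW ⇒ ooorrrrrW   [W -> r]
ooorrrrrW ⇒ ooorrrrrr   [W -> r]

P⇒oPW⇒ooPWW⇒oooPWWW⇒ooorWWW⇒ooorrWWW⇒ooorrrWWW⇒ooorrrrWW⇒ooorrrrrW⇒ooorrrrrr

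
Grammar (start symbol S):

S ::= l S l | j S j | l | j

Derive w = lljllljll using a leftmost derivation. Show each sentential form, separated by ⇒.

S⇒lSl⇒llSll⇒lljSjll⇒lljlSljll⇒lljllljll

S ⇒ lSl   [S ::= l S l]
lSl ⇒ llSll   [S ::= l S l]
llSll ⇒ lljSjll   [S ::= j S j]
lljSjll ⇒ lljlSljll   [S ::= l S l]
lljlSljll ⇒ lljllljll   [S ::= l]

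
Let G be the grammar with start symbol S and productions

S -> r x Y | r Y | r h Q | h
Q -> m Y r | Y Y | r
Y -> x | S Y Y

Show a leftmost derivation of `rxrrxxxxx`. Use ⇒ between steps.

S⇒rxY⇒rxSYY⇒rxrYYY⇒rxrSYYYY⇒rxrrYYYYY⇒rxrrxYYYY⇒rxrrxxYYY⇒rxrrxxxYY⇒rxrrxxxxY⇒rxrrxxxxx

S ⇒ rxY   [S -> r x Y]
rxY ⇒ rxSYY   [Y -> S Y Y]
rxSYY ⇒ rxrYYY   [S -> r Y]
rxrYYY ⇒ rxrSYYYY   [Y -> S Y Y]
rxrSYYYY ⇒ rxrrYYYYY   [S -> r Y]
rxrrYYYYY ⇒ rxrrxYYYY   [Y -> x]
rxrrxYYYY ⇒ rxrrxxYYY   [Y -> x]
rxrrxxYYY ⇒ rxrrxxxYY   [Y -> x]
rxrrxxxYY ⇒ rxrrxxxxY   [Y -> x]
rxrrxxxxY ⇒ rxrrxxxxx   [Y -> x]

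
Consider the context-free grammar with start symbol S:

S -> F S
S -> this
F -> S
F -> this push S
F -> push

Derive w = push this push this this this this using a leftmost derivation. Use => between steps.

S => F S => push S => push F S => push this push S S => push this push this S => push this push this F S => push this push this S S => push this push this this S => push this push this this F S => push this push this this S S => push this push this this this S => push this push this this this this

S => F S   [S -> F S]
F S => push S   [F -> push]
push S => push F S   [S -> F S]
push F S => push this push S S   [F -> this push S]
push this push S S => push this push this S   [S -> this]
push this push this S => push this push this F S   [S -> F S]
push this push this F S => push this push this S S   [F -> S]
push this push this S S => push this push this this S   [S -> this]
push this push this this S => push this push this this F S   [S -> F S]
push this push this this F S => push this push this this S S   [F -> S]
push this push this this S S => push this push this this this S   [S -> this]
push this push this this this S => push this push this this this this   [S -> this]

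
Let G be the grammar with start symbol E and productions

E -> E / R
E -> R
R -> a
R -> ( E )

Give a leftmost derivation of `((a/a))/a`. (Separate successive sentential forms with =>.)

E => E/R => R/R => (E)/R => (R)/R => ((E))/R => ((E/R))/R => ((R/R))/R => ((a/R))/R => ((a/a))/R => ((a/a))/a

E => E/R   [E -> E / R]
E/R => R/R   [E -> R]
R/R => (E)/R   [R -> ( E )]
(E)/R => (R)/R   [E -> R]
(R)/R => ((E))/R   [R -> ( E )]
((E))/R => ((E/R))/R   [E -> E / R]
((E/R))/R => ((R/R))/R   [E -> R]
((R/R))/R => ((a/R))/R   [R -> a]
((a/R))/R => ((a/a))/R   [R -> a]
((a/a))/R => ((a/a))/a   [R -> a]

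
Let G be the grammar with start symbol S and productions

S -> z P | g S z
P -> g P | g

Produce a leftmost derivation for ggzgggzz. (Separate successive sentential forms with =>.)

S => gSz => ggSzz => ggzPzz => ggzgPzz => ggzggPzz => ggzgggzz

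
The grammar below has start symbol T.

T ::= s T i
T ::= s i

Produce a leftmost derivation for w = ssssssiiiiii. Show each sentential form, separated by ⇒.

T ⇒ sTi   [T ::= s T i]
sTi ⇒ ssTii   [T ::= s T i]
ssTii ⇒ sssTiii   [T ::= s T i]
sssTiii ⇒ ssssTiiii   [T ::= s T i]
ssssTiiii ⇒ sssssTiiiii   [T ::= s T i]
sssssTiiiii ⇒ ssssssiiiiii   [T ::= s i]

T ⇒ sTi ⇒ ssTii ⇒ sssTiii ⇒ ssssTiiii ⇒ sssssTiiiii ⇒ ssssssiiiiii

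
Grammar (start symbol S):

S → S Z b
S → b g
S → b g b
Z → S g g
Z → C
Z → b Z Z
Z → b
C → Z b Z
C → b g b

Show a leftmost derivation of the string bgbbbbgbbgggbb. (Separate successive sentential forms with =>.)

S => SZb => bgbZb => bgbbZZb => bgbbbZZZb => bgbbbCZZb => bgbbbbgbZZb => bgbbbbgbSggZb => bgbbbbgbbgggZb => bgbbbbgbbgggbb

S => SZb   [S → S Z b]
SZb => bgbZb   [S → b g b]
bgbZb => bgbbZZb   [Z → b Z Z]
bgbbZZb => bgbbbZZZb   [Z → b Z Z]
bgbbbZZZb => bgbbbCZZb   [Z → C]
bgbbbCZZb => bgbbbbgbZZb   [C → b g b]
bgbbbbgbZZb => bgbbbbgbSggZb   [Z → S g g]
bgbbbbgbSggZb => bgbbbbgbbgggZb   [S → b g]
bgbbbbgbbgggZb => bgbbbbgbbgggbb   [Z → b]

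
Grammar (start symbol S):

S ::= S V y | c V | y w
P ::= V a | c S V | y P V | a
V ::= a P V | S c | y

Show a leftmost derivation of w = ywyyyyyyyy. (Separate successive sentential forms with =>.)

S => SVy => SVyVy => SVyVyVy => SVyVyVyVy => ywVyVyVyVy => ywyyVyVyVy => ywyyyyVyVy => ywyyyyyyVy => ywyyyyyyyy

S => SVy   [S ::= S V y]
SVy => SVyVy   [S ::= S V y]
SVyVy => SVyVyVy   [S ::= S V y]
SVyVyVy => SVyVyVyVy   [S ::= S V y]
SVyVyVyVy => ywVyVyVyVy   [S ::= y w]
ywVyVyVyVy => ywyyVyVyVy   [V ::= y]
ywyyVyVyVy => ywyyyyVyVy   [V ::= y]
ywyyyyVyVy => ywyyyyyyVy   [V ::= y]
ywyyyyyyVy => ywyyyyyyyy   [V ::= y]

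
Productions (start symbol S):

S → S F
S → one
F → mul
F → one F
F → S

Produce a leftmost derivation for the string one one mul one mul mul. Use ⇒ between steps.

S ⇒ S F ⇒ S F F ⇒ S F F F ⇒ one F F F ⇒ one one F F F ⇒ one one mul F F ⇒ one one mul one F F ⇒ one one mul one mul F ⇒ one one mul one mul mul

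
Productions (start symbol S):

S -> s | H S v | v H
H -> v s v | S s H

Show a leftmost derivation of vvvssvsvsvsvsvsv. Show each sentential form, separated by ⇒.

S⇒vH⇒vSsH⇒vvHsH⇒vvSsHsH⇒vvvHsHsH⇒vvvSsHsHsH⇒vvvssHsHsH⇒vvvssvsvsHsH⇒vvvssvsvsvsvsH⇒vvvssvsvsvsvsvsv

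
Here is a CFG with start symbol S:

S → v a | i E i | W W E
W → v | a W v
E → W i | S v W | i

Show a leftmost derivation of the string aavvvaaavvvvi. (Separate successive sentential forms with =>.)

S => WWE   [S → W W E]
WWE => aWvWE   [W → a W v]
aWvWE => aaWvvWE   [W → a W v]
aaWvvWE => aavvvWE   [W → v]
aavvvWE => aavvvaWvE   [W → a W v]
aavvvaWvE => aavvvaaWvvE   [W → a W v]
aavvvaaWvvE => aavvvaaaWvvvE   [W → a W v]
aavvvaaaWvvvE => aavvvaaavvvvE   [W → v]
aavvvaaavvvvE => aavvvaaavvvvi   [E → i]

S => WWE => aWvWE => aaWvvWE => aavvvWE => aavvvaWvE => aavvvaaWvvE => aavvvaaaWvvvE => aavvvaaavvvvE => aavvvaaavvvvi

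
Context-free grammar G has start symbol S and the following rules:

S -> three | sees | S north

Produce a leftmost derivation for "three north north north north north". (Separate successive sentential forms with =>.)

S => S north => S north north => S north north north => S north north north north => S north north north north north => three north north north north north

S => S north   [S -> S north]
S north => S north north   [S -> S north]
S north north => S north north north   [S -> S north]
S north north north => S north north north north   [S -> S north]
S north north north north => S north north north north north   [S -> S north]
S north north north north north => three north north north north north   [S -> three]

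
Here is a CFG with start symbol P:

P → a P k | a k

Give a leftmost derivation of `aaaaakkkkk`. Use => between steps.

P => aPk   [P → a P k]
aPk => aaPkk   [P → a P k]
aaPkk => aaaPkkk   [P → a P k]
aaaPkkk => aaaaPkkkk   [P → a P k]
aaaaPkkkk => aaaaakkkkk   [P → a k]

P=>aPk=>aaPkk=>aaaPkkk=>aaaaPkkkk=>aaaaakkkkk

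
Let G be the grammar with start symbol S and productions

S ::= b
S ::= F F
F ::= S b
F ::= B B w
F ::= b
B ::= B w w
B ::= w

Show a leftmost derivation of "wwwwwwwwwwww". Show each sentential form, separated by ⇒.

S⇒FF⇒BBwF⇒BwwBwF⇒BwwwwBwF⇒BwwwwwwBwF⇒wwwwwwwBwF⇒wwwwwwwwwF⇒wwwwwwwwwBBw⇒wwwwwwwwwwBw⇒wwwwwwwwwwww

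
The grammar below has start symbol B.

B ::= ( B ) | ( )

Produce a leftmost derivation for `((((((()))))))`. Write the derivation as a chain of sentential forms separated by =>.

B => (B) => ((B)) => (((B))) => ((((B)))) => (((((B))))) => ((((((B)))))) => ((((((()))))))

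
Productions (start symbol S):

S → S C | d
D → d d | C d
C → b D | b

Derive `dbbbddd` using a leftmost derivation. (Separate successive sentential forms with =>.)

S => SC   [S → S C]
SC => SCC   [S → S C]
SCC => dCC   [S → d]
dCC => dbC   [C → b]
dbC => dbbD   [C → b D]
dbbD => dbbCd   [D → C d]
dbbCd => dbbbDd   [C → b D]
dbbbDd => dbbbddd   [D → d d]

S => SC => SCC => dCC => dbC => dbbD => dbbCd => dbbbDd => dbbbddd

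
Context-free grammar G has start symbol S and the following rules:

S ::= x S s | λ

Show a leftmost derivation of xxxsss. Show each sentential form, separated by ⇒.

S⇒xSs⇒xxSss⇒xxxSsss⇒xxxsss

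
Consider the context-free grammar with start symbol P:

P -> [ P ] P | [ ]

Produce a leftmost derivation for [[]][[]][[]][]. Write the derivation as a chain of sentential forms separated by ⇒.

P ⇒ [P]P ⇒ [[]]P ⇒ [[]][P]P ⇒ [[]][[]]P ⇒ [[]][[]][P]P ⇒ [[]][[]][[]]P ⇒ [[]][[]][[]][]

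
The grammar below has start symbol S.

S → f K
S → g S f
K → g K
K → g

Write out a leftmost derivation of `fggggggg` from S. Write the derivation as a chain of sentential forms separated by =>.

S => fK => fgK => fggK => fgggK => fggggK => fgggggK => fggggggK => fggggggg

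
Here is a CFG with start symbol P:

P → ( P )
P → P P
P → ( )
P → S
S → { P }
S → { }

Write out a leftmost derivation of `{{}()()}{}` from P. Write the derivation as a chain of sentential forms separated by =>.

P => PP   [P → P P]
PP => SP   [P → S]
SP => {P}P   [S → { P }]
{P}P => {PP}P   [P → P P]
{PP}P => {PPP}P   [P → P P]
{PPP}P => {SPP}P   [P → S]
{SPP}P => {{}PP}P   [S → { }]
{{}PP}P => {{}()P}P   [P → ( )]
{{}()P}P => {{}()()}P   [P → ( )]
{{}()()}P => {{}()()}S   [P → S]
{{}()()}S => {{}()()}{}   [S → { }]

P => PP => SP => {P}P => {PP}P => {PPP}P => {SPP}P => {{}PP}P => {{}()P}P => {{}()()}P => {{}()()}S => {{}()()}{}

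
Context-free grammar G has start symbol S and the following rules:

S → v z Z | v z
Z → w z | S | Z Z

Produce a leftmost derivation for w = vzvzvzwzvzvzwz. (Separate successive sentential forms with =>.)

S => vzZ   [S → v z Z]
vzZ => vzS   [Z → S]
vzS => vzvzZ   [S → v z Z]
vzvzZ => vzvzZZ   [Z → Z Z]
vzvzZZ => vzvzSZ   [Z → S]
vzvzSZ => vzvzvzZZ   [S → v z Z]
vzvzvzZZ => vzvzvzZZZ   [Z → Z Z]
vzvzvzZZZ => vzvzvzZZZZ   [Z → Z Z]
vzvzvzZZZZ => vzvzvzwzZZZ   [Z → w z]
vzvzvzwzZZZ => vzvzvzwzSZZ   [Z → S]
vzvzvzwzSZZ => vzvzvzwzvzZZ   [S → v z]
vzvzvzwzvzZZ => vzvzvzwzvzSZ   [Z → S]
vzvzvzwzvzSZ => vzvzvzwzvzvzZ   [S → v z]
vzvzvzwzvzvzZ => vzvzvzwzvzvzwz   [Z → w z]

S => vzZ => vzS => vzvzZ => vzvzZZ => vzvzSZ => vzvzvzZZ => vzvzvzZZZ => vzvzvzZZZZ => vzvzvzwzZZZ => vzvzvzwzSZZ => vzvzvzwzvzZZ => vzvzvzwzvzSZ => vzvzvzwzvzvzZ => vzvzvzwzvzvzwz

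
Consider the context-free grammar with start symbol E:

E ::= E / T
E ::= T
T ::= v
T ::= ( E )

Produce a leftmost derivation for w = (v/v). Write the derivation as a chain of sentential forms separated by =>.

E => T   [E ::= T]
T => (E)   [T ::= ( E )]
(E) => (E/T)   [E ::= E / T]
(E/T) => (T/T)   [E ::= T]
(T/T) => (v/T)   [T ::= v]
(v/T) => (v/v)   [T ::= v]

E => T => (E) => (E/T) => (T/T) => (v/T) => (v/v)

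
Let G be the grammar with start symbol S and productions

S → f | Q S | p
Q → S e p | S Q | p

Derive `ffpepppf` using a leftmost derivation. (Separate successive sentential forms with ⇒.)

S ⇒ QS   [S → Q S]
QS ⇒ SQS   [Q → S Q]
SQS ⇒ QSQS   [S → Q S]
QSQS ⇒ SQSQS   [Q → S Q]
SQSQS ⇒ fQSQS   [S → f]
fQSQS ⇒ fSQSQS   [Q → S Q]
fSQSQS ⇒ ffQSQS   [S → f]
ffQSQS ⇒ ffSepSQS   [Q → S e p]
ffSepSQS ⇒ ffpepSQS   [S → p]
ffpepSQS ⇒ ffpeppQS   [S → p]
ffpeppQS ⇒ ffpepppS   [Q → p]
ffpepppS ⇒ ffpepppf   [S → f]

S ⇒ QS ⇒ SQS ⇒ QSQS ⇒ SQSQS ⇒ fQSQS ⇒ fSQSQS ⇒ ffQSQS ⇒ ffSepSQS ⇒ ffpepSQS ⇒ ffpeppQS ⇒ ffpepppS ⇒ ffpepppf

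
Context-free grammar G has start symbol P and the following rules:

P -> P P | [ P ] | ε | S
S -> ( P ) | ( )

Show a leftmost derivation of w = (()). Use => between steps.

P => S => (P) => (S) => (())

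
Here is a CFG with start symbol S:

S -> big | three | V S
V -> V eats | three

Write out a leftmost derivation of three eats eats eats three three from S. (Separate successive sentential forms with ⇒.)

S ⇒ V S ⇒ V eats S ⇒ V eats eats S ⇒ V eats eats eats S ⇒ three eats eats eats S ⇒ three eats eats eats V S ⇒ three eats eats eats three S ⇒ three eats eats eats three three

S ⇒ V S   [S -> V S]
V S ⇒ V eats S   [V -> V eats]
V eats S ⇒ V eats eats S   [V -> V eats]
V eats eats S ⇒ V eats eats eats S   [V -> V eats]
V eats eats eats S ⇒ three eats eats eats S   [V -> three]
three eats eats eats S ⇒ three eats eats eats V S   [S -> V S]
three eats eats eats V S ⇒ three eats eats eats three S   [V -> three]
three eats eats eats three S ⇒ three eats eats eats three three   [S -> three]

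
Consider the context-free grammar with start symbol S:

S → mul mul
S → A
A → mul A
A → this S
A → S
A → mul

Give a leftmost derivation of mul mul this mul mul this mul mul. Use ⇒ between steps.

S ⇒ A   [S → A]
A ⇒ mul A   [A → mul A]
mul A ⇒ mul mul A   [A → mul A]
mul mul A ⇒ mul mul this S   [A → this S]
mul mul this S ⇒ mul mul this A   [S → A]
mul mul this A ⇒ mul mul this mul A   [A → mul A]
mul mul this mul A ⇒ mul mul this mul mul A   [A → mul A]
mul mul this mul mul A ⇒ mul mul this mul mul this S   [A → this S]
mul mul this mul mul this S ⇒ mul mul this mul mul this mul mul   [S → mul mul]

S ⇒ A ⇒ mul A ⇒ mul mul A ⇒ mul mul this S ⇒ mul mul this A ⇒ mul mul this mul A ⇒ mul mul this mul mul A ⇒ mul mul this mul mul this S ⇒ mul mul this mul mul this mul mul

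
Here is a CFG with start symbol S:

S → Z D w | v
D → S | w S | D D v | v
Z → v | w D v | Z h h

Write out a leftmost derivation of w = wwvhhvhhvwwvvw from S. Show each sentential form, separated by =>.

S=>ZDw=>wDvDw=>wwSvDw=>wwZDwvDw=>wwZhhDwvDw=>wwvhhDwvDw=>wwvhhSwvDw=>wwvhhZDwwvDw=>wwvhhZhhDwwvDw=>wwvhhvhhDwwvDw=>wwvhhvhhvwwvDw=>wwvhhvhhvwwvvw

S => ZDw   [S → Z D w]
ZDw => wDvDw   [Z → w D v]
wDvDw => wwSvDw   [D → w S]
wwSvDw => wwZDwvDw   [S → Z D w]
wwZDwvDw => wwZhhDwvDw   [Z → Z h h]
wwZhhDwvDw => wwvhhDwvDw   [Z → v]
wwvhhDwvDw => wwvhhSwvDw   [D → S]
wwvhhSwvDw => wwvhhZDwwvDw   [S → Z D w]
wwvhhZDwwvDw => wwvhhZhhDwwvDw   [Z → Z h h]
wwvhhZhhDwwvDw => wwvhhvhhDwwvDw   [Z → v]
wwvhhvhhDwwvDw => wwvhhvhhvwwvDw   [D → v]
wwvhhvhhvwwvDw => wwvhhvhhvwwvvw   [D → v]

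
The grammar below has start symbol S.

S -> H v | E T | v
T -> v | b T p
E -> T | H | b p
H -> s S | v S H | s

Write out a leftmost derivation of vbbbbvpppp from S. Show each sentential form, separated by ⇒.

S ⇒ ET ⇒ TT ⇒ vT ⇒ vbTp ⇒ vbbTpp ⇒ vbbbTppp ⇒ vbbbbTpppp ⇒ vbbbbvpppp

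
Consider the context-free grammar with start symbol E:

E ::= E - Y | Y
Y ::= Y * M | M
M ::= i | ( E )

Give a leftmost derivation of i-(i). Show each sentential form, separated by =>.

E => E-Y => Y-Y => M-Y => i-Y => i-M => i-(E) => i-(Y) => i-(M) => i-(i)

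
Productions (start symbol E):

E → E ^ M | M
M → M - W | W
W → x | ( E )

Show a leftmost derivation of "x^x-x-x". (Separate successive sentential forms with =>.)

E => E^M   [E → E ^ M]
E^M => M^M   [E → M]
M^M => W^M   [M → W]
W^M => x^M   [W → x]
x^M => x^M-W   [M → M - W]
x^M-W => x^M-W-W   [M → M - W]
x^M-W-W => x^W-W-W   [M → W]
x^W-W-W => x^x-W-W   [W → x]
x^x-W-W => x^x-x-W   [W → x]
x^x-x-W => x^x-x-x   [W → x]

E => E^M => M^M => W^M => x^M => x^M-W => x^M-W-W => x^W-W-W => x^x-W-W => x^x-x-W => x^x-x-x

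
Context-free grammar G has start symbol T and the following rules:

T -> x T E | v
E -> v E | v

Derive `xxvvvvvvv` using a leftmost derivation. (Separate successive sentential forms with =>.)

T => xTE   [T -> x T E]
xTE => xxTEE   [T -> x T E]
xxTEE => xxvEE   [T -> v]
xxvEE => xxvvEE   [E -> v E]
xxvvEE => xxvvvEE   [E -> v E]
xxvvvEE => xxvvvvEE   [E -> v E]
xxvvvvEE => xxvvvvvEE   [E -> v E]
xxvvvvvEE => xxvvvvvvE   [E -> v]
xxvvvvvvE => xxvvvvvvv   [E -> v]

T => xTE => xxTEE => xxvEE => xxvvEE => xxvvvEE => xxvvvvEE => xxvvvvvEE => xxvvvvvvE => xxvvvvvvv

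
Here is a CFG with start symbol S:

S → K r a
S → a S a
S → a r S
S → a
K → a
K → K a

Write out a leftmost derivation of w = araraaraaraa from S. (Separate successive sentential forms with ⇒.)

S ⇒ arS   [S → a r S]
arS ⇒ ararS   [S → a r S]
ararS ⇒ araraSa   [S → a S a]
araraSa ⇒ araraarSa   [S → a r S]
araraarSa ⇒ araraarKraa   [S → K r a]
araraarKraa ⇒ araraarKaraa   [K → K a]
araraarKaraa ⇒ araraaraaraa   [K → a]

S ⇒ arS ⇒ ararS ⇒ araraSa ⇒ araraarSa ⇒ araraarKraa ⇒ araraarKaraa ⇒ araraaraaraa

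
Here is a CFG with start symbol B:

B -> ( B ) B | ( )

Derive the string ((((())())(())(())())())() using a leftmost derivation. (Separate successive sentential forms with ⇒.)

B ⇒ (B)B   [B -> ( B ) B]
(B)B ⇒ ((B)B)B   [B -> ( B ) B]
((B)B)B ⇒ (((B)B)B)B   [B -> ( B ) B]
(((B)B)B)B ⇒ ((((B)B)B)B)B   [B -> ( B ) B]
((((B)B)B)B)B ⇒ ((((())B)B)B)B   [B -> ( )]
((((())B)B)B)B ⇒ ((((())())B)B)B   [B -> ( )]
((((())())B)B)B ⇒ ((((())())(B)B)B)B   [B -> ( B ) B]
((((())())(B)B)B)B ⇒ ((((())())(())B)B)B   [B -> ( )]
((((())())(())B)B)B ⇒ ((((())())(())(B)B)B)B   [B -> ( B ) B]
((((())())(())(B)B)B)B ⇒ ((((())())(())(())B)B)B   [B -> ( )]
((((())())(())(())B)B)B ⇒ ((((())())(())(())())B)B   [B -> ( )]
((((())())(())(())())B)B ⇒ ((((())())(())(())())())B   [B -> ( )]
((((())())(())(())())())B ⇒ ((((())())(())(())())())()   [B -> ( )]

B ⇒ (B)B ⇒ ((B)B)B ⇒ (((B)B)B)B ⇒ ((((B)B)B)B)B ⇒ ((((())B)B)B)B ⇒ ((((())())B)B)B ⇒ ((((())())(B)B)B)B ⇒ ((((())())(())B)B)B ⇒ ((((())())(())(B)B)B)B ⇒ ((((())())(())(())B)B)B ⇒ ((((())())(())(())())B)B ⇒ ((((())())(())(())())())B ⇒ ((((())())(())(())())())()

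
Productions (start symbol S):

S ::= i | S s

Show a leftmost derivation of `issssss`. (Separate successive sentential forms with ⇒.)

S ⇒ Ss ⇒ Sss ⇒ Ssss ⇒ Sssss ⇒ Ssssss ⇒ Sssssss ⇒ issssss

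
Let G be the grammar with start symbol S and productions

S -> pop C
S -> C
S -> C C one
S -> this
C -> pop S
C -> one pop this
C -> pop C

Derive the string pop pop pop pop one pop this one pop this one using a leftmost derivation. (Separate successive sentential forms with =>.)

S => C C one => pop C C one => pop pop S C one => pop pop C C one => pop pop pop S C one => pop pop pop pop C C one => pop pop pop pop one pop this C one => pop pop pop pop one pop this one pop this one

S => C C one   [S -> C C one]
C C one => pop C C one   [C -> pop C]
pop C C one => pop pop S C one   [C -> pop S]
pop pop S C one => pop pop C C one   [S -> C]
pop pop C C one => pop pop pop S C one   [C -> pop S]
pop pop pop S C one => pop pop pop pop C C one   [S -> pop C]
pop pop pop pop C C one => pop pop pop pop one pop this C one   [C -> one pop this]
pop pop pop pop one pop this C one => pop pop pop pop one pop this one pop this one   [C -> one pop this]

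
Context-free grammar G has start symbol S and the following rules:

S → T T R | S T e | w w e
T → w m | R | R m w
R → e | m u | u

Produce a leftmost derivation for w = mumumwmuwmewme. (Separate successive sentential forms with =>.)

S=>STe=>STeTe=>TTRTeTe=>RTRTeTe=>muTRTeTe=>muRmwRTeTe=>mumumwRTeTe=>mumumwmuTeTe=>mumumwmuwmeTe=>mumumwmuwmewme

S => STe   [S → S T e]
STe => STeTe   [S → S T e]
STeTe => TTRTeTe   [S → T T R]
TTRTeTe => RTRTeTe   [T → R]
RTRTeTe => muTRTeTe   [R → m u]
muTRTeTe => muRmwRTeTe   [T → R m w]
muRmwRTeTe => mumumwRTeTe   [R → m u]
mumumwRTeTe => mumumwmuTeTe   [R → m u]
mumumwmuTeTe => mumumwmuwmeTe   [T → w m]
mumumwmuwmeTe => mumumwmuwmewme   [T → w m]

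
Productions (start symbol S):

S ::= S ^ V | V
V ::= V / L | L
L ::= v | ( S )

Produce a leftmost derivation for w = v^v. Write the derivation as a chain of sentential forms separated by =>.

S => S^V => V^V => L^V => v^V => v^L => v^v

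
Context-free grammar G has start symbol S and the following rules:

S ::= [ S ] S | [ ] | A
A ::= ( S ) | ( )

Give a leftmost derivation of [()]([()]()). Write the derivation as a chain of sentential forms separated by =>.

S => [S]S => [A]S => [()]S => [()]A => [()](S) => [()]([S]S) => [()]([A]S) => [()]([()]S) => [()]([()]A) => [()]([()]())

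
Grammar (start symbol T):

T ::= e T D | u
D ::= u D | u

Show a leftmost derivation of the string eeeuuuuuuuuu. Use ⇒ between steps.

T ⇒ eTD   [T ::= e T D]
eTD ⇒ eeTDD   [T ::= e T D]
eeTDD ⇒ eeeTDDD   [T ::= e T D]
eeeTDDD ⇒ eeeuDDD   [T ::= u]
eeeuDDD ⇒ eeeuuDDD   [D ::= u D]
eeeuuDDD ⇒ eeeuuuDDD   [D ::= u D]
eeeuuuDDD ⇒ eeeuuuuDDD   [D ::= u D]
eeeuuuuDDD ⇒ eeeuuuuuDDD   [D ::= u D]
eeeuuuuuDDD ⇒ eeeuuuuuuDDD   [D ::= u D]
eeeuuuuuuDDD ⇒ eeeuuuuuuuDD   [D ::= u]
eeeuuuuuuuDD ⇒ eeeuuuuuuuuD   [D ::= u]
eeeuuuuuuuuD ⇒ eeeuuuuuuuuu   [D ::= u]

T ⇒ eTD ⇒ eeTDD ⇒ eeeTDDD ⇒ eeeuDDD ⇒ eeeuuDDD ⇒ eeeuuuDDD ⇒ eeeuuuuDDD ⇒ eeeuuuuuDDD ⇒ eeeuuuuuuDDD ⇒ eeeuuuuuuuDD ⇒ eeeuuuuuuuuD ⇒ eeeuuuuuuuuu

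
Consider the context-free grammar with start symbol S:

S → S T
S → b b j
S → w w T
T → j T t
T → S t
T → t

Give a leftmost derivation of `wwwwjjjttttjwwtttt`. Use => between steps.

S => wwT => wwSt => wwSTt => wwwwTTt => wwwwjTtTt => wwwwjjTttTt => wwwwjjjTtttTt => wwwwjjjttttTt => wwwwjjjttttjTtt => wwwwjjjttttjSttt => wwwwjjjttttjwwTttt => wwwwjjjttttjwwtttt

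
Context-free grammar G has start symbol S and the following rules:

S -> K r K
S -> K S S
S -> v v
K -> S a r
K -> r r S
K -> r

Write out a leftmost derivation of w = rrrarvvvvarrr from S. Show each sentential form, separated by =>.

S => KrK => SarrK => KSSarrK => SarSSarrK => KrKarSSarrK => rrKarSSarrK => rrrarSSarrK => rrrarvvSarrK => rrrarvvvvarrK => rrrarvvvvarrr

S => KrK   [S -> K r K]
KrK => SarrK   [K -> S a r]
SarrK => KSSarrK   [S -> K S S]
KSSarrK => SarSSarrK   [K -> S a r]
SarSSarrK => KrKarSSarrK   [S -> K r K]
KrKarSSarrK => rrKarSSarrK   [K -> r]
rrKarSSarrK => rrrarSSarrK   [K -> r]
rrrarSSarrK => rrrarvvSarrK   [S -> v v]
rrrarvvSarrK => rrrarvvvvarrK   [S -> v v]
rrrarvvvvarrK => rrrarvvvvarrr   [K -> r]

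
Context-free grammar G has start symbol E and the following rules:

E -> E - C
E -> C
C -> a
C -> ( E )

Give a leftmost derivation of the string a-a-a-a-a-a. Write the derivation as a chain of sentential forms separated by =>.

E => E-C => E-C-C => E-C-C-C => E-C-C-C-C => E-C-C-C-C-C => C-C-C-C-C-C => a-C-C-C-C-C => a-a-C-C-C-C => a-a-a-C-C-C => a-a-a-a-C-C => a-a-a-a-a-C => a-a-a-a-a-a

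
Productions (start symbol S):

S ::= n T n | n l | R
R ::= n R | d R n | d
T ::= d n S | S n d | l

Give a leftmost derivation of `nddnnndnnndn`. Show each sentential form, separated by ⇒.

S ⇒ nTn ⇒ nSndn ⇒ nRndn ⇒ ndRnndn ⇒ nddRnnndn ⇒ nddnRnnndn ⇒ nddnnRnnndn ⇒ nddnnnRnnndn ⇒ nddnnndnnndn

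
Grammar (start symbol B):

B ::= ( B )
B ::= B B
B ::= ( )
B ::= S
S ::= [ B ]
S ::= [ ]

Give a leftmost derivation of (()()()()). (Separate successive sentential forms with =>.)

B => (B) => (BB) => (BBB) => (BBBB) => (()BBB) => (()()BB) => (()()()B) => (()()()())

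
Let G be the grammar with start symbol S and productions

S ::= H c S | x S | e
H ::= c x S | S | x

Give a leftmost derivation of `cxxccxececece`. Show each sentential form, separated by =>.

S=>HcS=>cxScS=>cxHcScS=>cxxcScS=>cxxcHcScS=>cxxcScScS=>cxxcHcScScS=>cxxccxScScScS=>cxxccxecScScS=>cxxccxececScS=>cxxccxecececS=>cxxccxececece

S => HcS   [S ::= H c S]
HcS => cxScS   [H ::= c x S]
cxScS => cxHcScS   [S ::= H c S]
cxHcScS => cxxcScS   [H ::= x]
cxxcScS => cxxcHcScS   [S ::= H c S]
cxxcHcScS => cxxcScScS   [H ::= S]
cxxcScScS => cxxcHcScScS   [S ::= H c S]
cxxcHcScScS => cxxccxScScScS   [H ::= c x S]
cxxccxScScScS => cxxccxecScScS   [S ::= e]
cxxccxecScScS => cxxccxececScS   [S ::= e]
cxxccxececScS => cxxccxecececS   [S ::= e]
cxxccxecececS => cxxccxececece   [S ::= e]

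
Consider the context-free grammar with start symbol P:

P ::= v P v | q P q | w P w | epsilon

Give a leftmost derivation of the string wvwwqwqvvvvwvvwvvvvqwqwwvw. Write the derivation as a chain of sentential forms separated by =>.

P => wPw => wvPvw => wvwPwvw => wvwwPwwvw => wvwwqPqwwvw => wvwwqwPwqwwvw => wvwwqwqPqwqwwvw => wvwwqwqvPvqwqwwvw => wvwwqwqvvPvvqwqwwvw => wvwwqwqvvvPvvvqwqwwvw => wvwwqwqvvvvPvvvvqwqwwvw => wvwwqwqvvvvwPwvvvvqwqwwvw => wvwwqwqvvvvwvPvwvvvvqwqwwvw => wvwwqwqvvvvwvvwvvvvqwqwwvw

P => wPw   [P ::= w P w]
wPw => wvPvw   [P ::= v P v]
wvPvw => wvwPwvw   [P ::= w P w]
wvwPwvw => wvwwPwwvw   [P ::= w P w]
wvwwPwwvw => wvwwqPqwwvw   [P ::= q P q]
wvwwqPqwwvw => wvwwqwPwqwwvw   [P ::= w P w]
wvwwqwPwqwwvw => wvwwqwqPqwqwwvw   [P ::= q P q]
wvwwqwqPqwqwwvw => wvwwqwqvPvqwqwwvw   [P ::= v P v]
wvwwqwqvPvqwqwwvw => wvwwqwqvvPvvqwqwwvw   [P ::= v P v]
wvwwqwqvvPvvqwqwwvw => wvwwqwqvvvPvvvqwqwwvw   [P ::= v P v]
wvwwqwqvvvPvvvqwqwwvw => wvwwqwqvvvvPvvvvqwqwwvw   [P ::= v P v]
wvwwqwqvvvvPvvvvqwqwwvw => wvwwqwqvvvvwPwvvvvqwqwwvw   [P ::= w P w]
wvwwqwqvvvvwPwvvvvqwqwwvw => wvwwqwqvvvvwvPvwvvvvqwqwwvw   [P ::= v P v]
wvwwqwqvvvvwvPvwvvvvqwqwwvw => wvwwqwqvvvvwvvwvvvvqwqwwvw   [P ::= epsilon]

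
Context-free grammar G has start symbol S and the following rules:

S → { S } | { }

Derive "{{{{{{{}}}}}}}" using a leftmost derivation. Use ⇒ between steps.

S ⇒ {S} ⇒ {{S}} ⇒ {{{S}}} ⇒ {{{{S}}}} ⇒ {{{{{S}}}}} ⇒ {{{{{{S}}}}}} ⇒ {{{{{{{}}}}}}}

S ⇒ {S}   [S → { S }]
{S} ⇒ {{S}}   [S → { S }]
{{S}} ⇒ {{{S}}}   [S → { S }]
{{{S}}} ⇒ {{{{S}}}}   [S → { S }]
{{{{S}}}} ⇒ {{{{{S}}}}}   [S → { S }]
{{{{{S}}}}} ⇒ {{{{{{S}}}}}}   [S → { S }]
{{{{{{S}}}}}} ⇒ {{{{{{{}}}}}}}   [S → { }]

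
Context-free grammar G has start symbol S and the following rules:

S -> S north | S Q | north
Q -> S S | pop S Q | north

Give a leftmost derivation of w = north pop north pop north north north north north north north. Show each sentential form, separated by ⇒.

S ⇒ S Q ⇒ S Q Q ⇒ north Q Q ⇒ north pop S Q Q ⇒ north pop S Q Q Q ⇒ north pop north Q Q Q ⇒ north pop north pop S Q Q Q ⇒ north pop north pop S north Q Q Q ⇒ north pop north pop S north north Q Q Q ⇒ north pop north pop S north north north Q Q Q ⇒ north pop north pop north north north north Q Q Q ⇒ north pop north pop north north north north north Q Q ⇒ north pop north pop north north north north north north Q ⇒ north pop north pop north north north north north north north

S ⇒ S Q   [S -> S Q]
S Q ⇒ S Q Q   [S -> S Q]
S Q Q ⇒ north Q Q   [S -> north]
north Q Q ⇒ north pop S Q Q   [Q -> pop S Q]
north pop S Q Q ⇒ north pop S Q Q Q   [S -> S Q]
north pop S Q Q Q ⇒ north pop north Q Q Q   [S -> north]
north pop north Q Q Q ⇒ north pop north pop S Q Q Q   [Q -> pop S Q]
north pop north pop S Q Q Q ⇒ north pop north pop S north Q Q Q   [S -> S north]
north pop north pop S north Q Q Q ⇒ north pop north pop S north north Q Q Q   [S -> S north]
north pop north pop S north north Q Q Q ⇒ north pop north pop S north north north Q Q Q   [S -> S north]
north pop north pop S north north north Q Q Q ⇒ north pop north pop north north north north Q Q Q   [S -> north]
north pop north pop north north north north Q Q Q ⇒ north pop north pop north north north north north Q Q   [Q -> north]
north pop north pop north north north north north Q Q ⇒ north pop north pop north north north north north north Q   [Q -> north]
north pop north pop north north north north north north Q ⇒ north pop north pop north north north north north north north   [Q -> north]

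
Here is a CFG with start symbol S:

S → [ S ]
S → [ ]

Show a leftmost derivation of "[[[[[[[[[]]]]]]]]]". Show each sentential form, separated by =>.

S => [S] => [[S]] => [[[S]]] => [[[[S]]]] => [[[[[S]]]]] => [[[[[[S]]]]]] => [[[[[[[S]]]]]]] => [[[[[[[[S]]]]]]]] => [[[[[[[[[]]]]]]]]]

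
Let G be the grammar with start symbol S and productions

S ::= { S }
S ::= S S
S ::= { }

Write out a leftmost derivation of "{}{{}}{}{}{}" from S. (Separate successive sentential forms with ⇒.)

S⇒SS⇒SSS⇒SSSS⇒{}SSS⇒{}{S}SS⇒{}{{}}SS⇒{}{{}}{}S⇒{}{{}}{}SS⇒{}{{}}{}{}S⇒{}{{}}{}{}{}

S ⇒ SS   [S ::= S S]
SS ⇒ SSS   [S ::= S S]
SSS ⇒ SSSS   [S ::= S S]
SSSS ⇒ {}SSS   [S ::= { }]
{}SSS ⇒ {}{S}SS   [S ::= { S }]
{}{S}SS ⇒ {}{{}}SS   [S ::= { }]
{}{{}}SS ⇒ {}{{}}{}S   [S ::= { }]
{}{{}}{}S ⇒ {}{{}}{}SS   [S ::= S S]
{}{{}}{}SS ⇒ {}{{}}{}{}S   [S ::= { }]
{}{{}}{}{}S ⇒ {}{{}}{}{}{}   [S ::= { }]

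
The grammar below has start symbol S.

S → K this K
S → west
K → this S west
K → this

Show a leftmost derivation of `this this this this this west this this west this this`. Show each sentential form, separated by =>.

S => K this K   [S → K this K]
K this K => this S west this K   [K → this S west]
this S west this K => this K this K west this K   [S → K this K]
this K this K west this K => this this S west this K west this K   [K → this S west]
this this S west this K west this K => this this K this K west this K west this K   [S → K this K]
this this K this K west this K west this K => this this this this K west this K west this K   [K → this]
this this this this K west this K west this K => this this this this this west this K west this K   [K → this]
this this this this this west this K west this K => this this this this this west this this west this K   [K → this]
this this this this this west this this west this K => this this this this this west this this west this this   [K → this]

S => K this K => this S west this K => this K this K west this K => this this S west this K west this K => this this K this K west this K west this K => this this this this K west this K west this K => this this this this this west this K west this K => this this this this this west this this west this K => this this this this this west this this west this this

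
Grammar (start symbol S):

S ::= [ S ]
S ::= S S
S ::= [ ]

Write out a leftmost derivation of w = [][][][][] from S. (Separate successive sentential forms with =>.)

S => SS   [S ::= S S]
SS => SSS   [S ::= S S]
SSS => SSSS   [S ::= S S]
SSSS => SSSSS   [S ::= S S]
SSSSS => []SSSS   [S ::= [ ]]
[]SSSS => [][]SSS   [S ::= [ ]]
[][]SSS => [][][]SS   [S ::= [ ]]
[][][]SS => [][][][]S   [S ::= [ ]]
[][][][]S => [][][][][]   [S ::= [ ]]

S=>SS=>SSS=>SSSS=>SSSSS=>[]SSSS=>[][]SSS=>[][][]SS=>[][][][]S=>[][][][][]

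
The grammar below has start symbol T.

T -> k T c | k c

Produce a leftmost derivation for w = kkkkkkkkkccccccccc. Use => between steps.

T => kTc => kkTcc => kkkTccc => kkkkTcccc => kkkkkTccccc => kkkkkkTcccccc => kkkkkkkTccccccc => kkkkkkkkTcccccccc => kkkkkkkkkccccccccc

T => kTc   [T -> k T c]
kTc => kkTcc   [T -> k T c]
kkTcc => kkkTccc   [T -> k T c]
kkkTccc => kkkkTcccc   [T -> k T c]
kkkkTcccc => kkkkkTccccc   [T -> k T c]
kkkkkTccccc => kkkkkkTcccccc   [T -> k T c]
kkkkkkTcccccc => kkkkkkkTccccccc   [T -> k T c]
kkkkkkkTccccccc => kkkkkkkkTcccccccc   [T -> k T c]
kkkkkkkkTcccccccc => kkkkkkkkkccccccccc   [T -> k c]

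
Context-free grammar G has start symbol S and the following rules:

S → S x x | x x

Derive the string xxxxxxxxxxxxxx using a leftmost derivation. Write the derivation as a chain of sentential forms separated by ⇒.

S ⇒ Sxx ⇒ Sxxxx ⇒ Sxxxxxx ⇒ Sxxxxxxxx ⇒ Sxxxxxxxxxx ⇒ Sxxxxxxxxxxxx ⇒ xxxxxxxxxxxxxx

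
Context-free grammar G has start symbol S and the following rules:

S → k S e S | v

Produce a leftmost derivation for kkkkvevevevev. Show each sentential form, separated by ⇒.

S ⇒ kSeS   [S → k S e S]
kSeS ⇒ kkSeSeS   [S → k S e S]
kkSeSeS ⇒ kkkSeSeSeS   [S → k S e S]
kkkSeSeSeS ⇒ kkkkSeSeSeSeS   [S → k S e S]
kkkkSeSeSeSeS ⇒ kkkkveSeSeSeS   [S → v]
kkkkveSeSeSeS ⇒ kkkkveveSeSeS   [S → v]
kkkkveveSeSeS ⇒ kkkkveveveSeS   [S → v]
kkkkveveveSeS ⇒ kkkkveveveveS   [S → v]
kkkkveveveveS ⇒ kkkkvevevevev   [S → v]

S ⇒ kSeS ⇒ kkSeSeS ⇒ kkkSeSeSeS ⇒ kkkkSeSeSeSeS ⇒ kkkkveSeSeSeS ⇒ kkkkveveSeSeS ⇒ kkkkveveveSeS ⇒ kkkkveveveveS ⇒ kkkkvevevevev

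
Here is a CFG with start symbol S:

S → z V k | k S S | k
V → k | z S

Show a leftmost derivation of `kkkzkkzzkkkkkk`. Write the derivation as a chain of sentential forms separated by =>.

S => kSS => kkS => kkkSS => kkkzVkS => kkkzkkS => kkkzkkzVk => kkkzkkzzSk => kkkzkkzzkSSk => kkkzkkzzkkSSSk => kkkzkkzzkkkSSk => kkkzkkzzkkkkSk => kkkzkkzzkkkkkk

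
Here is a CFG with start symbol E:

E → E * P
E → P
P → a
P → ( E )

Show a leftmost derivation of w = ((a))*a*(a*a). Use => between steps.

E=>E*P=>E*P*P=>P*P*P=>(E)*P*P=>(P)*P*P=>((E))*P*P=>((P))*P*P=>((a))*P*P=>((a))*a*P=>((a))*a*(E)=>((a))*a*(E*P)=>((a))*a*(P*P)=>((a))*a*(a*P)=>((a))*a*(a*a)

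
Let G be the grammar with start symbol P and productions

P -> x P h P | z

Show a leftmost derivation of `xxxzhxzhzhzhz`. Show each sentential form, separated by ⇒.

P⇒xPhP⇒xxPhPhP⇒xxxPhPhPhP⇒xxxzhPhPhP⇒xxxzhxPhPhPhP⇒xxxzhxzhPhPhP⇒xxxzhxzhzhPhP⇒xxxzhxzhzhzhP⇒xxxzhxzhzhzhz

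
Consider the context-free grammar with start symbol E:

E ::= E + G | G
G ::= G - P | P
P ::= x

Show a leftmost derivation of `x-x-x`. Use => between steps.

E => G => G-P => G-P-P => P-P-P => x-P-P => x-x-P => x-x-x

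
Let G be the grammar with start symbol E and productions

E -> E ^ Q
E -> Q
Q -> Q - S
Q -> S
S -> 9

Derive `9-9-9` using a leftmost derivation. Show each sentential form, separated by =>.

E => Q => Q-S => Q-S-S => S-S-S => 9-S-S => 9-9-S => 9-9-9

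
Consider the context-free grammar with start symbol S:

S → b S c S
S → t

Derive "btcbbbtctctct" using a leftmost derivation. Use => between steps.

S => bScS => btcS => btcbScS => btcbbScScS => btcbbbScScScS => btcbbbtcScScS => btcbbbtctcScS => btcbbbtctctcS => btcbbbtctctct

S => bScS   [S → b S c S]
bScS => btcS   [S → t]
btcS => btcbScS   [S → b S c S]
btcbScS => btcbbScScS   [S → b S c S]
btcbbScScS => btcbbbScScScS   [S → b S c S]
btcbbbScScScS => btcbbbtcScScS   [S → t]
btcbbbtcScScS => btcbbbtctcScS   [S → t]
btcbbbtctcScS => btcbbbtctctcS   [S → t]
btcbbbtctctcS => btcbbbtctctct   [S → t]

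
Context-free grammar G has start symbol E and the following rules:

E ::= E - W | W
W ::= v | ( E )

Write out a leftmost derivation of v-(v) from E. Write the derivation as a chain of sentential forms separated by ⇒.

E ⇒ E-W   [E ::= E - W]
E-W ⇒ W-W   [E ::= W]
W-W ⇒ v-W   [W ::= v]
v-W ⇒ v-(E)   [W ::= ( E )]
v-(E) ⇒ v-(W)   [E ::= W]
v-(W) ⇒ v-(v)   [W ::= v]

E ⇒ E-W ⇒ W-W ⇒ v-W ⇒ v-(E) ⇒ v-(W) ⇒ v-(v)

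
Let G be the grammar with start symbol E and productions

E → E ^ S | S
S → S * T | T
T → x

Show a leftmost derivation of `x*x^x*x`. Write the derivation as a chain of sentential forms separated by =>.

E => E^S   [E → E ^ S]
E^S => S^S   [E → S]
S^S => S*T^S   [S → S * T]
S*T^S => T*T^S   [S → T]
T*T^S => x*T^S   [T → x]
x*T^S => x*x^S   [T → x]
x*x^S => x*x^S*T   [S → S * T]
x*x^S*T => x*x^T*T   [S → T]
x*x^T*T => x*x^x*T   [T → x]
x*x^x*T => x*x^x*x   [T → x]

E => E^S => S^S => S*T^S => T*T^S => x*T^S => x*x^S => x*x^S*T => x*x^T*T => x*x^x*T => x*x^x*x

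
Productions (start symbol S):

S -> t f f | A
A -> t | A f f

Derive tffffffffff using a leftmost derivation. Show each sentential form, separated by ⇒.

S ⇒ A ⇒ Aff ⇒ Affff ⇒ Affffff ⇒ Affffffff ⇒ Affffffffff ⇒ tffffffffff

S ⇒ A   [S -> A]
A ⇒ Aff   [A -> A f f]
Aff ⇒ Affff   [A -> A f f]
Affff ⇒ Affffff   [A -> A f f]
Affffff ⇒ Affffffff   [A -> A f f]
Affffffff ⇒ Affffffffff   [A -> A f f]
Affffffffff ⇒ tffffffffff   [A -> t]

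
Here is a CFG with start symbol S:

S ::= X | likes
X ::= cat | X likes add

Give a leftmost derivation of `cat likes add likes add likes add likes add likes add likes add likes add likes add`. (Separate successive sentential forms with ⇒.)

S ⇒ X ⇒ X likes add ⇒ X likes add likes add ⇒ X likes add likes add likes add ⇒ X likes add likes add likes add likes add ⇒ X likes add likes add likes add likes add likes add ⇒ X likes add likes add likes add likes add likes add likes add ⇒ X likes add likes add likes add likes add likes add likes add likes add ⇒ X likes add likes add likes add likes add likes add likes add likes add likes add ⇒ cat likes add likes add likes add likes add likes add likes add likes add likes add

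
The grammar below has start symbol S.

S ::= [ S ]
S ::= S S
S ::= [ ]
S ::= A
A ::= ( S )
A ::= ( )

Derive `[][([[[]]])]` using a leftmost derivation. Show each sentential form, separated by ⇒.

S ⇒ SS ⇒ []S ⇒ [][S] ⇒ [][A] ⇒ [][(S)] ⇒ [][([S])] ⇒ [][([[S]])] ⇒ [][([[[]]])]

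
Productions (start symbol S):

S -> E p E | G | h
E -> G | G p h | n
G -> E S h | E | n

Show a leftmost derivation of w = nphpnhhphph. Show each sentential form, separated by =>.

S => EpE   [S -> E p E]
EpE => GphpE   [E -> G p h]
GphpE => nphpE   [G -> n]
nphpE => nphpGph   [E -> G p h]
nphpGph => nphpEph   [G -> E]
nphpEph => nphpGphph   [E -> G p h]
nphpGphph => nphpEShphph   [G -> E S h]
nphpEShphph => nphpGShphph   [E -> G]
nphpGShphph => nphpnShphph   [G -> n]
nphpnShphph => nphpnhhphph   [S -> h]

S => EpE => GphpE => nphpE => nphpGph => nphpEph => nphpGphph => nphpEShphph => nphpGShphph => nphpnShphph => nphpnhhphph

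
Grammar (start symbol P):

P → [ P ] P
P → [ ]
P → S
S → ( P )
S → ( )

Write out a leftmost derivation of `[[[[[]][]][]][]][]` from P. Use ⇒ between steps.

P ⇒ [P]P ⇒ [[P]P]P ⇒ [[[P]P]P]P ⇒ [[[[P]P]P]P]P ⇒ [[[[[]]P]P]P]P ⇒ [[[[[]][]]P]P]P ⇒ [[[[[]][]][]]P]P ⇒ [[[[[]][]][]][]]P ⇒ [[[[[]][]][]][]][]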